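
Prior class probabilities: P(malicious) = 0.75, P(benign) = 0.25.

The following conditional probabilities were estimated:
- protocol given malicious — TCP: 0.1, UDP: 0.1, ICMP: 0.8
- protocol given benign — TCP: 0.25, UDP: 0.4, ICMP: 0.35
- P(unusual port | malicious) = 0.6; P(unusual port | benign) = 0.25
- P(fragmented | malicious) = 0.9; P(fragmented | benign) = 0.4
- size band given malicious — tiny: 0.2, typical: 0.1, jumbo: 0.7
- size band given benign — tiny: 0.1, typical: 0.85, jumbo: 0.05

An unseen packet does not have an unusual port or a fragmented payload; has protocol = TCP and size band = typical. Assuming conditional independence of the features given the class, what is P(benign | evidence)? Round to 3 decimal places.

malicious: 0.75 × 0.1 × (1−0.6) × (1−0.9) × 0.1 = 0.0003
benign: 0.25 × 0.25 × (1−0.25) × (1−0.4) × 0.85 = 0.02390625
P(benign | x) = 0.02390625 / 0.02420625 ≈ 0.988

0.988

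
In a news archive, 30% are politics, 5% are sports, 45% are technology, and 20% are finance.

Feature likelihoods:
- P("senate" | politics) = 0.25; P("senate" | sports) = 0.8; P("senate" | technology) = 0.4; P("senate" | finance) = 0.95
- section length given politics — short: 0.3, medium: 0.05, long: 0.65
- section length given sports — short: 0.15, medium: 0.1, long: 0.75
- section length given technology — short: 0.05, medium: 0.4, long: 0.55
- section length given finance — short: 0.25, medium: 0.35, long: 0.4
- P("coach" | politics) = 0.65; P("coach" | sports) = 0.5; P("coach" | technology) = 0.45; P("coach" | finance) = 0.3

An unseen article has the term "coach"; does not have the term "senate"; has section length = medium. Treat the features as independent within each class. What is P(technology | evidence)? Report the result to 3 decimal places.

politics: 0.3 × (1−0.25) × 0.05 × 0.65 = 0.0073125
sports: 0.05 × (1−0.8) × 0.1 × 0.5 = 0.0005
technology: 0.45 × (1−0.4) × 0.4 × 0.45 = 0.0486
finance: 0.2 × (1−0.95) × 0.35 × 0.3 = 0.00105
P(technology | x) = 0.0486 / 0.0574625 ≈ 0.846

0.846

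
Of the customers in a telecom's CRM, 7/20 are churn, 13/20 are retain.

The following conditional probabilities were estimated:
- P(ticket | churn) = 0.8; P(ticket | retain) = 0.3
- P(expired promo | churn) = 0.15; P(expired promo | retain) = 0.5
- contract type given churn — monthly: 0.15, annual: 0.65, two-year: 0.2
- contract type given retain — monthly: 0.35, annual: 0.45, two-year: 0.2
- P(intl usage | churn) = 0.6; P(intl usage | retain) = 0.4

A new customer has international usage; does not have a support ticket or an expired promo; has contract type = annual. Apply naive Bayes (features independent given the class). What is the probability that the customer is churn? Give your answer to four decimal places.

churn: 0.35 × (1−0.8) × (1−0.15) × 0.65 × 0.6 = 0.023205
retain: 0.65 × (1−0.3) × (1−0.5) × 0.45 × 0.4 = 0.04095
P(churn | x) = 0.023205 / 0.064155 ≈ 0.3617

0.3617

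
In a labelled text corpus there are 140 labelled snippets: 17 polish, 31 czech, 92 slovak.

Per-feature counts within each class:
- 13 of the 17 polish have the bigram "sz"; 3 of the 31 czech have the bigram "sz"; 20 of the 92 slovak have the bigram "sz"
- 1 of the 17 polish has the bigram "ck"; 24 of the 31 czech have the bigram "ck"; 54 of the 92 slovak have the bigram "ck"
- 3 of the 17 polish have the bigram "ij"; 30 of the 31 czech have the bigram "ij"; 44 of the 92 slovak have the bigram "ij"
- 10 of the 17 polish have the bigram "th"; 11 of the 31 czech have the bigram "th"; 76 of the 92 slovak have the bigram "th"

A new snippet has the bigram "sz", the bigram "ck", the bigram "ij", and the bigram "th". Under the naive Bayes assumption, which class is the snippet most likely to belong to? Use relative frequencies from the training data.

slovak

polish: (17/140) × (13/17) × (1/17) × (3/17) × (10/17) ≈ 0.000567009
czech: (31/140) × (3/31) × (24/31) × (30/31) × (11/31) ≈ 0.00569683
slovak: (92/140) × (20/92) × (54/92) × (44/92) × (76/92) ≈ 0.0331283
Highest score → slovak.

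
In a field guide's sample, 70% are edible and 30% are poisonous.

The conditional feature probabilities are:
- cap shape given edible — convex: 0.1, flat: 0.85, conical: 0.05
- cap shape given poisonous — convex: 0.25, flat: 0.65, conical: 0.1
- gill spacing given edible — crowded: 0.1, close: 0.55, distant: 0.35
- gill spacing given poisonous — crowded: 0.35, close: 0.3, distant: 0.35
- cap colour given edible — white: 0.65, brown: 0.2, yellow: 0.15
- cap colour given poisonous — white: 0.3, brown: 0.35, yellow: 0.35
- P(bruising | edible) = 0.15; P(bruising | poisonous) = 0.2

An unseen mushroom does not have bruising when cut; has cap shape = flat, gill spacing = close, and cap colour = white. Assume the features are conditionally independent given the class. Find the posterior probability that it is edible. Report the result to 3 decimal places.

edible: 0.7 × 0.85 × 0.55 × 0.65 × (1−0.15) = 0.180805625
poisonous: 0.3 × 0.65 × 0.3 × 0.3 × (1−0.2) = 0.01404
P(edible | x) = 0.180805625 / 0.194845625 ≈ 0.928

0.928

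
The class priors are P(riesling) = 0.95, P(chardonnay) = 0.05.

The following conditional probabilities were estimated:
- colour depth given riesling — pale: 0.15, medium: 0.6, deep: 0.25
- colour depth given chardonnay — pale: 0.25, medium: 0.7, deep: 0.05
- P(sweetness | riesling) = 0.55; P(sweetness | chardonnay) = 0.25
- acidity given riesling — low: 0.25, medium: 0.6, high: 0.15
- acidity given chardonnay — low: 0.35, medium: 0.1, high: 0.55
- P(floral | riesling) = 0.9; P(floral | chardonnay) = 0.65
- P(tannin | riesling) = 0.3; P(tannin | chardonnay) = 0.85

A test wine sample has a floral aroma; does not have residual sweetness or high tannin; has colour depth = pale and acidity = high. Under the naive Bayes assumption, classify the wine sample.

riesling: 0.95 × 0.15 × (1−0.55) × 0.15 × 0.9 × (1−0.3) = 0.0060598125
chardonnay: 0.05 × 0.25 × (1−0.25) × 0.55 × 0.65 × (1−0.85) = 0.000502734375
Highest score → riesling.

riesling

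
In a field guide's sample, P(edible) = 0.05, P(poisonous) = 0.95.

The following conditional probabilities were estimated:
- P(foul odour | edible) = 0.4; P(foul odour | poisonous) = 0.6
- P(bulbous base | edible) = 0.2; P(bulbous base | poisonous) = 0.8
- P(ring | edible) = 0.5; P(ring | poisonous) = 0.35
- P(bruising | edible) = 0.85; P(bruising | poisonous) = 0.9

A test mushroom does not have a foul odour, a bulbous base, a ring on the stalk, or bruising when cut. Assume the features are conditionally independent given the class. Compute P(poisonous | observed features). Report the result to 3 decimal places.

0.733

edible: 0.05 × (1−0.4) × (1−0.2) × (1−0.5) × (1−0.85) = 0.0018
poisonous: 0.95 × (1−0.6) × (1−0.8) × (1−0.35) × (1−0.9) = 0.00494
P(poisonous | x) = 0.00494 / 0.00674 ≈ 0.733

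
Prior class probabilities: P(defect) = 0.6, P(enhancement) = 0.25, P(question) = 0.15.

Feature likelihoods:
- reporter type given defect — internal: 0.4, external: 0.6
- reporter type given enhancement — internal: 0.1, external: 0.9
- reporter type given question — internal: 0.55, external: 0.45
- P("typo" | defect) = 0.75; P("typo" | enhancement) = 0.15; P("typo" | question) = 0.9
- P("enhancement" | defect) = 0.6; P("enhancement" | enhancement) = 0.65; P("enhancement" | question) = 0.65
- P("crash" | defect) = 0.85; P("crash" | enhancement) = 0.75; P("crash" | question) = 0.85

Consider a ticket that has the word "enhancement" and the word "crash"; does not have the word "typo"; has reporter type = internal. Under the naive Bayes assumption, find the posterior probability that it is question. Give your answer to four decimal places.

0.1001

defect: 0.6 × 0.4 × (1−0.75) × 0.6 × 0.85 = 0.0306
enhancement: 0.25 × 0.1 × (1−0.15) × 0.65 × 0.75 = 0.010359375
question: 0.15 × 0.55 × (1−0.9) × 0.65 × 0.85 = 0.004558125
P(question | x) = 0.004558125 / 0.0455175 ≈ 0.1001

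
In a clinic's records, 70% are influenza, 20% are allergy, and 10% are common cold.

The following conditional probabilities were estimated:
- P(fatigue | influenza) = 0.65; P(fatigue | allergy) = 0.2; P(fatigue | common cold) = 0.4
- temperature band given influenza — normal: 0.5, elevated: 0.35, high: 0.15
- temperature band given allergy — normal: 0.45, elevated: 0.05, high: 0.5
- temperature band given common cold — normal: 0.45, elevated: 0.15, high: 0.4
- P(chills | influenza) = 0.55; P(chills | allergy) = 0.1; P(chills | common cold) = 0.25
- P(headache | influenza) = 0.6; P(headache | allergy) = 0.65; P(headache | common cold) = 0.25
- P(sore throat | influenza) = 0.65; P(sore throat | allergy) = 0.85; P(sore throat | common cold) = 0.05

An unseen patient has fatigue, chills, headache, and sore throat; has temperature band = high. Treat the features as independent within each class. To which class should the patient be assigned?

influenza: 0.7 × 0.65 × 0.15 × 0.55 × 0.6 × 0.65 = 0.014639625
allergy: 0.2 × 0.2 × 0.5 × 0.1 × 0.65 × 0.85 = 0.001105
common cold: 0.1 × 0.4 × 0.4 × 0.25 × 0.25 × 0.05 = 0.00005
Highest score → influenza.

influenza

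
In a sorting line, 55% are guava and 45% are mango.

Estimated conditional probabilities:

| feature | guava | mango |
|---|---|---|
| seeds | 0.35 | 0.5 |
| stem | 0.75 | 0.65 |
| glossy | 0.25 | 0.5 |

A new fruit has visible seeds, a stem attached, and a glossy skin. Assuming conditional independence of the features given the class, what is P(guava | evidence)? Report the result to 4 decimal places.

0.3305

guava: 0.55 × 0.35 × 0.75 × 0.25 = 0.03609375
mango: 0.45 × 0.5 × 0.65 × 0.5 = 0.073125
P(guava | x) = 0.03609375 / 0.10921875 ≈ 0.3305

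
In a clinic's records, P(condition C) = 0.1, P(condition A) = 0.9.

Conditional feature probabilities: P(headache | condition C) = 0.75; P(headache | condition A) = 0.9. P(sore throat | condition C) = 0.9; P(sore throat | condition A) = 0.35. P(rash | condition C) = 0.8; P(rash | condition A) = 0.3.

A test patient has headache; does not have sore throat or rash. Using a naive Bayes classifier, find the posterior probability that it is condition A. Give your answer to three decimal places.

condition C: 0.1 × 0.75 × (1−0.9) × (1−0.8) = 0.0015
condition A: 0.9 × 0.9 × (1−0.35) × (1−0.3) = 0.36855
P(condition A | x) = 0.36855 / 0.37005 ≈ 0.996

0.996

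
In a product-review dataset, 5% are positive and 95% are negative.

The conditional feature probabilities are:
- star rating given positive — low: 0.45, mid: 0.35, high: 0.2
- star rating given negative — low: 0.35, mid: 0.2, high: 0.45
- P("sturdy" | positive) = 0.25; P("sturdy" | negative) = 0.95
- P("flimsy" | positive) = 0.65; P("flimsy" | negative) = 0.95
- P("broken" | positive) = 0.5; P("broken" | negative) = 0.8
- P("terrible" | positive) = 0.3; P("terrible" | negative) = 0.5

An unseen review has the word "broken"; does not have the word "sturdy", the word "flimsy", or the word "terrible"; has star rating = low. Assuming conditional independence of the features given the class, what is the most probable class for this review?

positive

positive: 0.05 × 0.45 × (1−0.25) × (1−0.65) × 0.5 × (1−0.3) = 0.0020671875
negative: 0.95 × 0.35 × (1−0.95) × (1−0.95) × 0.8 × (1−0.5) = 0.0003325
Highest score → positive.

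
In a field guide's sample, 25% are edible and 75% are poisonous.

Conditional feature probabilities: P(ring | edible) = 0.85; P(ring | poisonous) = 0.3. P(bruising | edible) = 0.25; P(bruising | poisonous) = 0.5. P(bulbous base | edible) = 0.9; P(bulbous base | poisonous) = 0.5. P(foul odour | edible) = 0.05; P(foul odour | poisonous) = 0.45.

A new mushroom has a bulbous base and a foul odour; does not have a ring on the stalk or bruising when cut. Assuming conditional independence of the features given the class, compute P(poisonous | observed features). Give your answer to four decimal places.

edible: 0.25 × (1−0.85) × (1−0.25) × 0.9 × 0.05 = 0.001265625
poisonous: 0.75 × (1−0.3) × (1−0.5) × 0.5 × 0.45 = 0.0590625
P(poisonous | x) = 0.0590625 / 0.060328125 ≈ 0.9790

0.9790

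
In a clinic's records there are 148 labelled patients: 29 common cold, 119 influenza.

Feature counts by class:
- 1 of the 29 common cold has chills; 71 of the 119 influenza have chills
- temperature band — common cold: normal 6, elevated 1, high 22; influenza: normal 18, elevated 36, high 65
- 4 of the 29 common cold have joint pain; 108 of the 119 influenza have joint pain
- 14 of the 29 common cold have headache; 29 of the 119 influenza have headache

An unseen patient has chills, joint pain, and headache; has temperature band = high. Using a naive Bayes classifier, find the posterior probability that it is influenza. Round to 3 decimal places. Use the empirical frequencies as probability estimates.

0.994

common cold: (29/148) × (1/29) × (22/29) × (4/29) × (14/29) ≈ 0.000341315
influenza: (119/148) × (71/119) × (65/119) × (108/119) × (29/119) ≈ 0.057955
P(influenza | x) = 0.057955 / 0.058296315 ≈ 0.994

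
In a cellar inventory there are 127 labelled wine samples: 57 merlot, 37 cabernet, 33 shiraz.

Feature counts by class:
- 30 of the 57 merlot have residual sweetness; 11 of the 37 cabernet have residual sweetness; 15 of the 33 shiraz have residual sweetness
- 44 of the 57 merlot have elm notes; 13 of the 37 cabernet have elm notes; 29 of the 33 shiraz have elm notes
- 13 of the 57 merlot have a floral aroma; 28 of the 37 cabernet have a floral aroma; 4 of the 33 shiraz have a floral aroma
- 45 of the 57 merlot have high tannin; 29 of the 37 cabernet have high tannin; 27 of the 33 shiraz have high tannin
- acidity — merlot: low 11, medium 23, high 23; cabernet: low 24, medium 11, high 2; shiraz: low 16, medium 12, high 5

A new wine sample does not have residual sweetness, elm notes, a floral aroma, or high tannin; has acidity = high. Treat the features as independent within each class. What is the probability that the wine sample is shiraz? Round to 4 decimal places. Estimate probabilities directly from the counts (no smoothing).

0.1047

merlot: (57/127) × (27/57) × (13/57) × (44/57) × (12/57) × (23/57) ≈ 0.00317955
cabernet: (37/127) × (26/37) × (24/37) × (9/37) × (8/37) × (2/37) ≈ 0.000377517
shiraz: (33/127) × (18/33) × (4/33) × (29/33) × (6/33) × (5/33) ≈ 0.000415903
P(shiraz | x) = 0.000415903 / 0.00397297 ≈ 0.1047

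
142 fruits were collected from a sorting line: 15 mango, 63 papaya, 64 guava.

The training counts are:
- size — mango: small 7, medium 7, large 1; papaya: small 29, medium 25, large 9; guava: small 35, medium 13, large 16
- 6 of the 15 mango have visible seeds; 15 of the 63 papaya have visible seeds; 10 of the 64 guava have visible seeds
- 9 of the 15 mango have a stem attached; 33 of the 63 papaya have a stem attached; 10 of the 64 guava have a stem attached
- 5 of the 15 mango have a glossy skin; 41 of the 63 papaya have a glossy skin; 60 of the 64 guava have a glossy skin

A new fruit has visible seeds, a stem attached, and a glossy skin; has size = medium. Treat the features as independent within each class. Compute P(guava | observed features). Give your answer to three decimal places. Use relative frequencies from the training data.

mango: (15/142) × (7/15) × (6/15) × (9/15) × (5/15) ≈ 0.00394366
papaya: (63/142) × (25/63) × (15/63) × (33/63) × (41/63) ≈ 0.0142896
guava: (64/142) × (13/64) × (10/64) × (10/64) × (60/64) ≈ 0.0020954
P(guava | x) = 0.0020954 / 0.02032866 ≈ 0.103

0.103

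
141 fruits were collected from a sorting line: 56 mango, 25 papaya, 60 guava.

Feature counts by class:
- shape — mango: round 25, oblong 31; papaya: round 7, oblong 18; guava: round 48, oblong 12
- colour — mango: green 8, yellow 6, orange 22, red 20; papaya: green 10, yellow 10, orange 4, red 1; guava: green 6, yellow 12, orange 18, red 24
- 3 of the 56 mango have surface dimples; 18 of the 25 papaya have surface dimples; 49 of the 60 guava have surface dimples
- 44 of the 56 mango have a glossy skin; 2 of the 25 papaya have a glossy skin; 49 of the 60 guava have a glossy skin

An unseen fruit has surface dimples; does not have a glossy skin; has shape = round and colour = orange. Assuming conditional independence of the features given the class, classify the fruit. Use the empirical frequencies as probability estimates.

mango: (56/141) × (25/56) × (22/56) × (3/56) × (12/56) ≈ 0.000799617
papaya: (25/141) × (7/25) × (4/25) × (18/25) × (23/25) ≈ 0.00526162
guava: (60/141) × (48/60) × (18/60) × (49/60) × (11/60) ≈ 0.0152908
Highest score → guava.

guava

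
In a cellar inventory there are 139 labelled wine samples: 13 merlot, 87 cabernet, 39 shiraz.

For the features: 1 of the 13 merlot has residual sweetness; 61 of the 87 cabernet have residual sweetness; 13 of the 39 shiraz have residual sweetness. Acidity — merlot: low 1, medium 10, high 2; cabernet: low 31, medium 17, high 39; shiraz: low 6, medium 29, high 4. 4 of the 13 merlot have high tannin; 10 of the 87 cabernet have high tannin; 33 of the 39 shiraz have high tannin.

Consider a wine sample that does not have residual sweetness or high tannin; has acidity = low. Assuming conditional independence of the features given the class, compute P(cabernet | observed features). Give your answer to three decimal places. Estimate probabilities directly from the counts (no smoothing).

merlot: (13/139) × (12/13) × (1/13) × (9/13) ≈ 0.00459751
cabernet: (87/139) × (26/87) × (31/87) × (77/87) ≈ 0.0589892
shiraz: (39/139) × (26/39) × (6/39) × (6/39) ≈ 0.00442723
P(cabernet | x) = 0.0589892 / 0.06801394 ≈ 0.867

0.867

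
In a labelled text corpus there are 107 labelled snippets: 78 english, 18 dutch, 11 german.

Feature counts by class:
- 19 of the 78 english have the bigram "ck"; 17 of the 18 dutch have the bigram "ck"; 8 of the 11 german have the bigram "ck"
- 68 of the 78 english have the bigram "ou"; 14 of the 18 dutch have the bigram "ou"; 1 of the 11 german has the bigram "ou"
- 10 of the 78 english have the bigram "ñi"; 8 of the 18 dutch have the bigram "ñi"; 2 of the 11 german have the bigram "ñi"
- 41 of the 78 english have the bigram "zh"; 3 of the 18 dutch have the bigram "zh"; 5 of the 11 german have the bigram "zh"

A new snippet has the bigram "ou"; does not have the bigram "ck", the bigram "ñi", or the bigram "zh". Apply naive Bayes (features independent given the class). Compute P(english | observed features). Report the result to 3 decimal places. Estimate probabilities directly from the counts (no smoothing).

0.978

english: (78/107) × (59/78) × (68/78) × (68/78) × (37/78) ≈ 0.198794
dutch: (18/107) × (1/18) × (14/18) × (10/18) × (15/18) ≈ 0.00336526
german: (11/107) × (3/11) × (1/11) × (9/11) × (6/11) ≈ 0.0011375
P(english | x) = 0.198794 / 0.20329676 ≈ 0.978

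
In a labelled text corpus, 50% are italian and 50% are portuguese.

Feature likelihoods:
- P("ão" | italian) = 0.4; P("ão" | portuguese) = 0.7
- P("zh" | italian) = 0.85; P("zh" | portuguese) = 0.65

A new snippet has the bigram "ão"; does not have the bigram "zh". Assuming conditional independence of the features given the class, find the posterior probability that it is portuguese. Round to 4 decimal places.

italian: 0.5 × 0.4 × (1−0.85) = 0.03
portuguese: 0.5 × 0.7 × (1−0.65) = 0.1225
P(portuguese | x) = 0.1225 / 0.1525 ≈ 0.8033

0.8033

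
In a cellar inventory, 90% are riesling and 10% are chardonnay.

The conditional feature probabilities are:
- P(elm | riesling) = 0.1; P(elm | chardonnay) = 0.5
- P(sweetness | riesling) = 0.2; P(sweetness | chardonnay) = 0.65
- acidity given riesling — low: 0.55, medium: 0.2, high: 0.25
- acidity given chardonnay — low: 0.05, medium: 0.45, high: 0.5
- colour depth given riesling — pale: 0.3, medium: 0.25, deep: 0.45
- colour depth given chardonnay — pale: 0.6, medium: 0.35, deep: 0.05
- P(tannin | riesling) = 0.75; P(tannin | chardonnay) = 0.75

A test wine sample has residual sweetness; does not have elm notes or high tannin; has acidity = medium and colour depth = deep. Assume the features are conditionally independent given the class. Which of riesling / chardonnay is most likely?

riesling

riesling: 0.9 × (1−0.1) × 0.2 × 0.2 × 0.45 × (1−0.75) = 0.003645
chardonnay: 0.1 × (1−0.5) × 0.65 × 0.45 × 0.05 × (1−0.75) = 0.0001828125
Highest score → riesling.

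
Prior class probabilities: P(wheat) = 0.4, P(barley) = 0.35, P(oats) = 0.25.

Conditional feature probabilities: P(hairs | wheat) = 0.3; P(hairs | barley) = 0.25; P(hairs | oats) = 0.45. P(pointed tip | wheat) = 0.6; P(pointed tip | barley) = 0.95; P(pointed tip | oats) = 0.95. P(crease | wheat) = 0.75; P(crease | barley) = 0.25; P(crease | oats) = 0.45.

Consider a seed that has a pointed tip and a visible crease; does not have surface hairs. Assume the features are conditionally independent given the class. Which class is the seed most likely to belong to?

wheat: 0.4 × (1−0.3) × 0.6 × 0.75 = 0.126
barley: 0.35 × (1−0.25) × 0.95 × 0.25 = 0.06234375
oats: 0.25 × (1−0.45) × 0.95 × 0.45 = 0.05878125
Highest score → wheat.

wheat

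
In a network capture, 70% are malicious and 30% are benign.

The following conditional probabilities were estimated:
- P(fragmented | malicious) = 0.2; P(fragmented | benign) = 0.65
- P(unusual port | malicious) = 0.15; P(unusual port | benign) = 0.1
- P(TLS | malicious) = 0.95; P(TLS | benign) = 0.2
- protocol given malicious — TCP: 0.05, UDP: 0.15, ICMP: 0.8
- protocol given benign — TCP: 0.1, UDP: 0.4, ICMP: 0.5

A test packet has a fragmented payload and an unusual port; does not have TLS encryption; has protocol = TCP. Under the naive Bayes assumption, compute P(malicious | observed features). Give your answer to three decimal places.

malicious: 0.7 × 0.2 × 0.15 × (1−0.95) × 0.05 = 0.0000525
benign: 0.3 × 0.65 × 0.1 × (1−0.2) × 0.1 = 0.00156
P(malicious | x) = 0.0000525 / 0.0016125 ≈ 0.033

0.033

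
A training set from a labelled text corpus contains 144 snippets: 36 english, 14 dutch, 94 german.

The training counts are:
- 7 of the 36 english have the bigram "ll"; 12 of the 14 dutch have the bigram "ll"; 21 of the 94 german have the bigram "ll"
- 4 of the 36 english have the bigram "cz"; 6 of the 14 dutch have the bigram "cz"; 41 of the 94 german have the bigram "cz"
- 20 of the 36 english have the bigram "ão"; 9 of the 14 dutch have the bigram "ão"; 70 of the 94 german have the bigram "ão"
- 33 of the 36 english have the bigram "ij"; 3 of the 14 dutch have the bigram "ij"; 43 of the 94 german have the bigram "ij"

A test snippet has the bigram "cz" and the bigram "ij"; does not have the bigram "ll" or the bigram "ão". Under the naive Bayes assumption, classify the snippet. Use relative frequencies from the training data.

german

english: (36/144) × (29/36) × (4/36) × (16/36) × (33/36) ≈ 0.00911637
dutch: (14/144) × (2/14) × (6/14) × (5/14) × (3/14) ≈ 0.000455539
german: (94/144) × (73/94) × (41/94) × (24/94) × (43/94) ≈ 0.025825
Highest score → german.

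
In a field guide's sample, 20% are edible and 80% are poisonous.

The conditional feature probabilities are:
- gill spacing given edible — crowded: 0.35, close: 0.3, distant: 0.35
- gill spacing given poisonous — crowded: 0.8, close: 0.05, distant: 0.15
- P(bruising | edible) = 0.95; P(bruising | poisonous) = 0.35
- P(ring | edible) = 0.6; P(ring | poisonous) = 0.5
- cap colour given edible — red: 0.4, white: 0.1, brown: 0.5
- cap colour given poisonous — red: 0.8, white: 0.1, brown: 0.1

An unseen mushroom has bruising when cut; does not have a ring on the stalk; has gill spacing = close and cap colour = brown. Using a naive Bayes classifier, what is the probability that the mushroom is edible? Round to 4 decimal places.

0.9421

edible: 0.2 × 0.3 × 0.95 × (1−0.6) × 0.5 = 0.0114
poisonous: 0.8 × 0.05 × 0.35 × (1−0.5) × 0.1 = 0.0007
P(edible | x) = 0.0114 / 0.0121 ≈ 0.9421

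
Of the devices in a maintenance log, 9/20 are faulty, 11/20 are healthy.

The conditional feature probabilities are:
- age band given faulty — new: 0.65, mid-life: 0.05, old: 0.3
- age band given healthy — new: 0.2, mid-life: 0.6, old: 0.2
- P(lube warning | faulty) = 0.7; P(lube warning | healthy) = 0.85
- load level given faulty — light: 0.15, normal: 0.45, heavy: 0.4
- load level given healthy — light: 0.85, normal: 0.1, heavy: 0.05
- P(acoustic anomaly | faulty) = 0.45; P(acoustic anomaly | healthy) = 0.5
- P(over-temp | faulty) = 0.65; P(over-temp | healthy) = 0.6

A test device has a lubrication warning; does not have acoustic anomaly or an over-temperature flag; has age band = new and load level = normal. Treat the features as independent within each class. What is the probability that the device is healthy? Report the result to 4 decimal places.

0.0954

faulty: 0.45 × 0.65 × 0.7 × 0.45 × (1−0.45) × (1−0.65) = 0.01773646875
healthy: 0.55 × 0.2 × 0.85 × 0.1 × (1−0.5) × (1−0.6) = 0.00187
P(healthy | x) = 0.00187 / 0.01960646875 ≈ 0.0954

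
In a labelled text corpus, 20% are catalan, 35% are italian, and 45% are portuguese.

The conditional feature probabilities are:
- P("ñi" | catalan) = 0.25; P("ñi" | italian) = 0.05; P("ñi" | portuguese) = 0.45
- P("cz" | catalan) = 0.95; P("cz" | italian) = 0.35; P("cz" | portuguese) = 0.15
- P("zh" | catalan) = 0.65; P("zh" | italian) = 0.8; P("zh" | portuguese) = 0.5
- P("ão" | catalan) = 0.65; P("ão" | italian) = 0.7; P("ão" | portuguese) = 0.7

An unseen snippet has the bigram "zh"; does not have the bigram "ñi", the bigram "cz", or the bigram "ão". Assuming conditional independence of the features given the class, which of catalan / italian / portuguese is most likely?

italian

catalan: 0.2 × (1−0.25) × (1−0.95) × 0.65 × (1−0.65) = 0.00170625
italian: 0.35 × (1−0.05) × (1−0.35) × 0.8 × (1−0.7) = 0.05187
portuguese: 0.45 × (1−0.45) × (1−0.15) × 0.5 × (1−0.7) = 0.03155625
Highest score → italian.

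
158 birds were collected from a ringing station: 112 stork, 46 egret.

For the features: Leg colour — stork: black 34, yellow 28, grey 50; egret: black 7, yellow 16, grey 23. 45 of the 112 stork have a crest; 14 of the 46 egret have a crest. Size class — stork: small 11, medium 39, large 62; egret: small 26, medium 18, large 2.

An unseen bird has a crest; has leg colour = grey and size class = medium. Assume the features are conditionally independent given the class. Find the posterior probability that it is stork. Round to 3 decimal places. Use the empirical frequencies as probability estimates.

0.719

stork: (112/158) × (50/112) × (45/112) × (39/112) ≈ 0.0442745
egret: (46/158) × (23/46) × (14/46) × (18/46) ≈ 0.0173363
P(stork | x) = 0.0442745 / 0.0616108 ≈ 0.719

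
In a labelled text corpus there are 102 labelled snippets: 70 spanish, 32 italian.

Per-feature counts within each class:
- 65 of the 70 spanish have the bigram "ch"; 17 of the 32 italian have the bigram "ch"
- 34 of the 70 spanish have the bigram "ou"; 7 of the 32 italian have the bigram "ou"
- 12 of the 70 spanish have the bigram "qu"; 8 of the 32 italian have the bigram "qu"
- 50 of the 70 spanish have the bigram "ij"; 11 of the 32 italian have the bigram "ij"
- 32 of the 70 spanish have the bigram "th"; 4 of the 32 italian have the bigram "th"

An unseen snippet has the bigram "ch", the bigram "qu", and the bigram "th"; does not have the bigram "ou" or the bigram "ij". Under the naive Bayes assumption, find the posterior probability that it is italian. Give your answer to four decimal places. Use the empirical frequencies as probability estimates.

0.2668

spanish: (70/102) × (65/70) × (36/70) × (12/70) × (20/70) × (32/70) ≈ 0.00733812
italian: (32/102) × (17/32) × (25/32) × (8/32) × (21/32) × (4/32) = 0.0026702880859375
P(italian | x) = 0.0026702880859375 / 0.0100084080859375 ≈ 0.2668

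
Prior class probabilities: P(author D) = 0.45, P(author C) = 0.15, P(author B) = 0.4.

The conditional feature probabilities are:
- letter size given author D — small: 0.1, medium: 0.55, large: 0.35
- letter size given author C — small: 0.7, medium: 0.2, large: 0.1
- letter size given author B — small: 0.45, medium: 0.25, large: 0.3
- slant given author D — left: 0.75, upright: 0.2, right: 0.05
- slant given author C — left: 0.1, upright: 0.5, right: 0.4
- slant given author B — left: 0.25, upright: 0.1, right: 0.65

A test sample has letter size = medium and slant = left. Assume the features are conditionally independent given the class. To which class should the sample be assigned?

author D

author D: 0.45 × 0.55 × 0.75 = 0.185625
author C: 0.15 × 0.2 × 0.1 = 0.003
author B: 0.4 × 0.25 × 0.25 = 0.025
Highest score → author D.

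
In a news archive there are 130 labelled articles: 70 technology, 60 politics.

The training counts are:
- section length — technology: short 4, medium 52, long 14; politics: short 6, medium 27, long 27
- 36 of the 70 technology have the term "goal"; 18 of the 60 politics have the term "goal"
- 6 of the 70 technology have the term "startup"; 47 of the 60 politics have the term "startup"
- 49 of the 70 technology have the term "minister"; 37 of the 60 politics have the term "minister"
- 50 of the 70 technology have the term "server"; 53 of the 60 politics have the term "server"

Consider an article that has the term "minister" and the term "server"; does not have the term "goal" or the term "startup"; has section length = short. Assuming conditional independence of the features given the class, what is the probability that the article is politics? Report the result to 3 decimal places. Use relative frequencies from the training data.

0.358

technology: (70/130) × (4/70) × (34/70) × (64/70) × (49/70) × (50/70) ≈ 0.00683203
politics: (60/130) × (6/60) × (42/60) × (13/60) × (37/60) × (53/60) ≈ 0.00381306
P(politics | x) = 0.00381306 / 0.01064509 ≈ 0.358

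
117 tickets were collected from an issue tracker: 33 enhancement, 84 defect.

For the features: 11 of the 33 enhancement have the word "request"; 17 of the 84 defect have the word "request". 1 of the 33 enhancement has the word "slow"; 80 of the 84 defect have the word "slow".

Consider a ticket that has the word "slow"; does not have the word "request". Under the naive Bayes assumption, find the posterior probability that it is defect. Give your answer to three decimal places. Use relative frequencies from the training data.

0.990

enhancement: (33/117) × (22/33) × (1/33) ≈ 0.00569801
defect: (84/117) × (67/84) × (80/84) ≈ 0.545381
P(defect | x) = 0.545381 / 0.55107901 ≈ 0.990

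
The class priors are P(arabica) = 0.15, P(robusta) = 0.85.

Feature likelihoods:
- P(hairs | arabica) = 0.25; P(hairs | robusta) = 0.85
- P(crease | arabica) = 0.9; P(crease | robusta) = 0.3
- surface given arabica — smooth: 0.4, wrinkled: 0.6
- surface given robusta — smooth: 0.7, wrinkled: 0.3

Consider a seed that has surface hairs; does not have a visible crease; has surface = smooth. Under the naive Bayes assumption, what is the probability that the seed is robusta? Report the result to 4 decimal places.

arabica: 0.15 × 0.25 × (1−0.9) × 0.4 = 0.0015
robusta: 0.85 × 0.85 × (1−0.3) × 0.7 = 0.354025
P(robusta | x) = 0.354025 / 0.355525 ≈ 0.9958

0.9958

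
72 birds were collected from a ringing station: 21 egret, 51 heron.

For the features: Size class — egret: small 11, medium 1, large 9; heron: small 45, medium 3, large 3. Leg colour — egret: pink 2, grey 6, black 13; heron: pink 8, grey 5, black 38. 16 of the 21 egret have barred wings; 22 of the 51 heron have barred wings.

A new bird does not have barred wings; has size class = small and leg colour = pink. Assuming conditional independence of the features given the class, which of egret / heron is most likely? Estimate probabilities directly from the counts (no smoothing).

egret: (21/72) × (11/21) × (2/21) × (5/21) ≈ 0.00346435
heron: (51/72) × (45/51) × (8/51) × (29/51) ≈ 0.0557478
Highest score → heron.

heron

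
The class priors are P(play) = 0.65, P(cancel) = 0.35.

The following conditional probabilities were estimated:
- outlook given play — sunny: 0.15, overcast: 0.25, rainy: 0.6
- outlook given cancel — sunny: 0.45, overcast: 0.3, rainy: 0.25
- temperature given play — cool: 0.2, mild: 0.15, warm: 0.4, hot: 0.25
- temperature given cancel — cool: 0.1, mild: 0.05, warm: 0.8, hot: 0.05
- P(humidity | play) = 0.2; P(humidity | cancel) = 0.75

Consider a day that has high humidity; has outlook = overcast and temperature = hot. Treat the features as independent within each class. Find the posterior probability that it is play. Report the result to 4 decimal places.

0.6736

play: 0.65 × 0.25 × 0.25 × 0.2 = 0.008125
cancel: 0.35 × 0.3 × 0.05 × 0.75 = 0.0039375
P(play | x) = 0.008125 / 0.0120625 ≈ 0.6736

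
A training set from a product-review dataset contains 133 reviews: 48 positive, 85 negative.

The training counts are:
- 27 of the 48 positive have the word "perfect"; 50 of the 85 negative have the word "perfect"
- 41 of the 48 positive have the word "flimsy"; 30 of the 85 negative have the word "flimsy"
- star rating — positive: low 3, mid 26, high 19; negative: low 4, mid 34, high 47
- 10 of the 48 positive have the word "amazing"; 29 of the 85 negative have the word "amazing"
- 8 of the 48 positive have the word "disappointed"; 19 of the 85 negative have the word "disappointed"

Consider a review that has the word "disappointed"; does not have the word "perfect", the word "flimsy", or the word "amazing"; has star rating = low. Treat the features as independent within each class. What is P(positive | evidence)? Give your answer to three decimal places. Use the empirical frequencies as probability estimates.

positive: (48/133) × (21/48) × (7/48) × (3/48) × (38/48) × (8/48) ≈ 0.000189887
negative: (85/133) × (35/85) × (55/85) × (4/85) × (56/85) × (19/85) ≈ 0.00118006
P(positive | x) = 0.000189887 / 0.001369947 ≈ 0.139

0.139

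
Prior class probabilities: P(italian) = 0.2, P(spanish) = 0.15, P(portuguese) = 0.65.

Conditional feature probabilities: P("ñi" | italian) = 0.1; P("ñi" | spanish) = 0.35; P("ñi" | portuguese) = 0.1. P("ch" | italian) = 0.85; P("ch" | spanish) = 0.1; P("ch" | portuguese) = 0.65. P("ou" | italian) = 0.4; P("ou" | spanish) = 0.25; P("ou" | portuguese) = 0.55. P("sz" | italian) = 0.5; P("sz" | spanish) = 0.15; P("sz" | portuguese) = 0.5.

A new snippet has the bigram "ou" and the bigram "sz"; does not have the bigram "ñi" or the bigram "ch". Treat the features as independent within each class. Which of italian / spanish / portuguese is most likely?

italian: 0.2 × (1−0.1) × (1−0.85) × 0.4 × 0.5 = 0.0054
spanish: 0.15 × (1−0.35) × (1−0.1) × 0.25 × 0.15 = 0.003290625
portuguese: 0.65 × (1−0.1) × (1−0.65) × 0.55 × 0.5 = 0.05630625
Highest score → portuguese.

portuguese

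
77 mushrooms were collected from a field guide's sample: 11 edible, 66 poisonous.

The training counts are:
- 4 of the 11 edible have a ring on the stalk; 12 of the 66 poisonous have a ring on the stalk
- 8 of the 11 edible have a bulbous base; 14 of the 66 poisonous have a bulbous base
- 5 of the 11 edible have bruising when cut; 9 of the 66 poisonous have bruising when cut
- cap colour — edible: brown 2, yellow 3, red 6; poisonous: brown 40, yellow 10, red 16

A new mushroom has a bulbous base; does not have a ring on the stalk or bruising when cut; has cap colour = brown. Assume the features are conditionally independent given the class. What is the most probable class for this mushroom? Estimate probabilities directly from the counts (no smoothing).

edible: (11/77) × (7/11) × (8/11) × (6/11) × (2/11) ≈ 0.00655693
poisonous: (66/77) × (54/66) × (14/66) × (57/66) × (40/66) ≈ 0.0778635
Highest score → poisonous.

poisonous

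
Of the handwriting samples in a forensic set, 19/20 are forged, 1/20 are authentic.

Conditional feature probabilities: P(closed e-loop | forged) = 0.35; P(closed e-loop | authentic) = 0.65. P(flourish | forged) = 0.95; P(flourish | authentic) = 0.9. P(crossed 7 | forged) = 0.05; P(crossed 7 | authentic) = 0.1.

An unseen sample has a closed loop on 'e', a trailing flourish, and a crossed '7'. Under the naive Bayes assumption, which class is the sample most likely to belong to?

forged

forged: 0.95 × 0.35 × 0.95 × 0.05 = 0.01579375
authentic: 0.05 × 0.65 × 0.9 × 0.1 = 0.002925
Highest score → forged.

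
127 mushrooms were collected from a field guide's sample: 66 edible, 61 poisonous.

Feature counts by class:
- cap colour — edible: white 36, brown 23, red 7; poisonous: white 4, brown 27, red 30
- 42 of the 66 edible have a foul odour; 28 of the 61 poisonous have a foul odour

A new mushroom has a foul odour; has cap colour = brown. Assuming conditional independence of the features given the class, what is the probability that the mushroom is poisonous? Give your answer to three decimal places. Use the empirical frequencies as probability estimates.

edible: (66/127) × (23/66) × (42/66) ≈ 0.115247
poisonous: (61/127) × (27/61) × (28/61) ≈ 0.0975862
P(poisonous | x) = 0.0975862 / 0.2128332 ≈ 0.459

0.459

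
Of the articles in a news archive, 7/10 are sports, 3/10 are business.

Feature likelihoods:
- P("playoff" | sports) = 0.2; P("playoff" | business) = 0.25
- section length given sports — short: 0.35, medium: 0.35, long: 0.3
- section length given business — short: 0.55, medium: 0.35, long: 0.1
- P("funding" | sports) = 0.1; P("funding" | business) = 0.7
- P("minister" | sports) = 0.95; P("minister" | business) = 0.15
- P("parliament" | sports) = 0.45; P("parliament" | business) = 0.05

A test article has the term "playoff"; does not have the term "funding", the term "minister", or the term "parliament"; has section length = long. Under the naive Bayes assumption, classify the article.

business

sports: 0.7 × 0.2 × 0.3 × (1−0.1) × (1−0.95) × (1−0.45) = 0.0010395
business: 0.3 × 0.25 × 0.1 × (1−0.7) × (1−0.15) × (1−0.05) = 0.001816875
Highest score → business.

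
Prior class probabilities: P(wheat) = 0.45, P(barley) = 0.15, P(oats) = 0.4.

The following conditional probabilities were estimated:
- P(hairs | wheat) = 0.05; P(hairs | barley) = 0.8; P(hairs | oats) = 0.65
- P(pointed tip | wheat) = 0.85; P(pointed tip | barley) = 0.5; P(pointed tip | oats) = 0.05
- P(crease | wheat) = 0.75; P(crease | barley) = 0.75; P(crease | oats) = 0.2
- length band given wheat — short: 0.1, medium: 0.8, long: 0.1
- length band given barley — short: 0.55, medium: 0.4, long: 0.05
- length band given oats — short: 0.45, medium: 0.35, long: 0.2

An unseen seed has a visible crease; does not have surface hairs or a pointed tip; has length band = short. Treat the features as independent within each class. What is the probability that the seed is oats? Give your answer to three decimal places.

wheat: 0.45 × (1−0.05) × (1−0.85) × 0.75 × 0.1 = 0.004809375
barley: 0.15 × (1−0.8) × (1−0.5) × 0.75 × 0.55 = 0.0061875
oats: 0.4 × (1−0.65) × (1−0.05) × 0.2 × 0.45 = 0.01197
P(oats | x) = 0.01197 / 0.022966875 ≈ 0.521

0.521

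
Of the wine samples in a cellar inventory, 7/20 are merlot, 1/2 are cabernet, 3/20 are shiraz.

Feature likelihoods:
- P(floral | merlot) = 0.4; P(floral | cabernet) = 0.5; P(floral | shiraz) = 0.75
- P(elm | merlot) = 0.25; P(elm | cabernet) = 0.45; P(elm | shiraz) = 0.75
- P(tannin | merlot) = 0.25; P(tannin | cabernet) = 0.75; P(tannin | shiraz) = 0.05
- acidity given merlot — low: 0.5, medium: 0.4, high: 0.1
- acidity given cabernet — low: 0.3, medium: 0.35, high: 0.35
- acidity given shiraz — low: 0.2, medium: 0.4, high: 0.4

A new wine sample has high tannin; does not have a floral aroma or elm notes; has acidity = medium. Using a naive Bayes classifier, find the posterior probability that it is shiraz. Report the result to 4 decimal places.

0.0036

merlot: 0.35 × (1−0.4) × (1−0.25) × 0.25 × 0.4 = 0.01575
cabernet: 0.5 × (1−0.5) × (1−0.45) × 0.75 × 0.35 = 0.03609375
shiraz: 0.15 × (1−0.75) × (1−0.75) × 0.05 × 0.4 = 0.0001875
P(shiraz | x) = 0.0001875 / 0.05203125 ≈ 0.0036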